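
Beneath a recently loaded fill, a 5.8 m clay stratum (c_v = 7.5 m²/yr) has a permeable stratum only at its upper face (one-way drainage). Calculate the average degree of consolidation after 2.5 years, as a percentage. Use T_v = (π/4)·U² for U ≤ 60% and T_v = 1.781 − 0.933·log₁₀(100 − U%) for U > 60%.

U ≈ 79.5 %

Drainage path length: H_d = H = 5.8 m (single drainage).
T_v = c_v·t/H_d² = 7.5×2.5/5.8² = 0.55737.
T_v = 0.55737 corresponds to the U > 60% branch:
U = 1 − 10^((1.781 − T_v)/0.933)/100 = 0.7951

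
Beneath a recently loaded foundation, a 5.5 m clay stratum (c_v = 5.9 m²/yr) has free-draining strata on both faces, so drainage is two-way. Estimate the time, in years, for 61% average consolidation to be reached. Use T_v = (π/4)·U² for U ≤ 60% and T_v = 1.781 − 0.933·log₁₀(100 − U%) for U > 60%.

t ≈ 0.38 years

Drainage path length: H_d = H/2 = 2.75 m (double drainage).
U > 60%: T_v = 1.781 − 0.933·log₁₀(100 − 61) = 0.29654.
t = T_v·H_d²/c_v = 0.29654×2.75²/5.9 = 0.3801 years.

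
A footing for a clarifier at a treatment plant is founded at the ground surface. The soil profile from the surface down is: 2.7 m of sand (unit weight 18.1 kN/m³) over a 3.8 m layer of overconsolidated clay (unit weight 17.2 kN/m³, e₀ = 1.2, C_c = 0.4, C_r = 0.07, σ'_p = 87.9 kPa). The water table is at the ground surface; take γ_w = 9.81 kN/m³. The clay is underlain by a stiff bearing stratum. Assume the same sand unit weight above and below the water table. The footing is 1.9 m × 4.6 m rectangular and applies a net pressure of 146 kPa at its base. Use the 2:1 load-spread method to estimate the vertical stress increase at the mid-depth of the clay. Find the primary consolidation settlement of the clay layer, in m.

Mid-depth of clay below the ground surface: z = 2.7 + 3.8/2 = 4.6 m.
Total vertical stress at mid-clay: σ_v = 18.1×2.7 + 17.2×1.9 = 81.55 kPa.
Pore pressure: u = 9.81×(4.6 − 0) = 45.126 kPa.
Initial effective stress: σ'_0 = σ_v − u = 81.55 − 45.126 = 36.424 kPa.
Stress increase at mid-clay by the 2:1 spreading method:
Δσ = qBL/((B+z)(L+z)) = 146×1.9×4.6/((1.9+4.6)(4.6+4.6)) = 21.338 kPa
Final effective stress: σ'_f = 36.424 + 21.338 = 57.762 kPa.
σ'_f = 57.762 ≤ σ'_p = 87.9 kPa, so the clay remains overconsolidated and only the recompression index applies:
S_c = C_r·H/(1+e₀)·log₁₀(σ'_f/σ'_0) = 0.07×3.8/2.2×log₁₀(57.762/36.424)
    = 0.12091 × 0.20025 = 0.02421 m

S_c ≈ 0.0242 m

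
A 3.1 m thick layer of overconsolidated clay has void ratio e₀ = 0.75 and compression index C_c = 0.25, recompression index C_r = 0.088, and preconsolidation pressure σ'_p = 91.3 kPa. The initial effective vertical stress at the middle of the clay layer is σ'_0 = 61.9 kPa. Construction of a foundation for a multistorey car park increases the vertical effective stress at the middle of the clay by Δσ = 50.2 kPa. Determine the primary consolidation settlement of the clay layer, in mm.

Final effective stress: σ'_f = 61.9 + 50.2 = 112.1 kPa.
σ'_f = 112.1 > σ'_p = 91.3 kPa, so the stress path crosses the preconsolidation pressure — recompression up to σ'_p, then virgin compression beyond:
S_c = H/(1+e₀)·[C_r·log₁₀(σ'_p/σ'_0) + C_c·log₁₀(σ'_f/σ'_p)]
    = 3.1/1.75 × [0.088×log₁₀(91.3/61.9) + 0.25×log₁₀(112.1/91.3)]
    = 1.7714 × [0.014853 + 0.022284] = 0.06578 m

S_c ≈ 65.8 mm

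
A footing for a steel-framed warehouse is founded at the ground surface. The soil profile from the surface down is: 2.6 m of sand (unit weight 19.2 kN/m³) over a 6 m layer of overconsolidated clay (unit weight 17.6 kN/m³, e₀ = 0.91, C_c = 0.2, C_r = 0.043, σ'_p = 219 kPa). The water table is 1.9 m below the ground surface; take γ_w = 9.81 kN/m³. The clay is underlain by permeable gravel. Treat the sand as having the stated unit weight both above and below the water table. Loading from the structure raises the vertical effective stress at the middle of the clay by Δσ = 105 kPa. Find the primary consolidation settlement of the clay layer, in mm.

Mid-depth of clay below the ground surface: z = 2.6 + 6/2 = 5.6 m.
Total vertical stress at mid-clay: σ_v = 19.2×2.6 + 17.6×3 = 102.72 kPa.
Pore pressure: u = 9.81×(5.6 − 1.9) = 36.297 kPa.
Initial effective stress: σ'_0 = σ_v − u = 102.72 − 36.297 = 66.423 kPa.
Final effective stress: σ'_f = 66.423 + 105 = 171.42 kPa.
σ'_f = 171.42 ≤ σ'_p = 219 kPa, so the clay remains overconsolidated and only the recompression index applies:
S_c = C_r·H/(1+e₀)·log₁₀(σ'_f/σ'_0) = 0.043×6/1.91×log₁₀(171.42/66.423)
    = 0.13508 × 0.41174 = 0.05562 m

S_c ≈ 55.6 mm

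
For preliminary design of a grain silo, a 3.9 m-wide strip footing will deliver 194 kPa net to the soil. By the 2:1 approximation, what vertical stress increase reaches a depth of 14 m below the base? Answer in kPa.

Δσ_z ≈ 42.3 kPa

By the 2:1 method the load spreads at 1 horizontal : 2 vertical, so at depth z the loaded area has grown by z in each plan dimension:
Δσ = qB/(B+z) = 194×3.9/(3.9+14) = 42.268 kPa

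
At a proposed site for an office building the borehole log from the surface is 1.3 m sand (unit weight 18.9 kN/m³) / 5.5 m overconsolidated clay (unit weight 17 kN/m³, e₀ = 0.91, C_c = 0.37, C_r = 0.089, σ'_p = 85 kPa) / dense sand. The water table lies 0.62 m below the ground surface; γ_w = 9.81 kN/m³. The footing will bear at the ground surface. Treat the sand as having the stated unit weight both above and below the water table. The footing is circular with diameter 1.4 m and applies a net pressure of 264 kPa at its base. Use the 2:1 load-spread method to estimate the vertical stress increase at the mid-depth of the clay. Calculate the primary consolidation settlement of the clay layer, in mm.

Mid-depth of clay below the ground surface: z = 1.3 + 5.5/2 = 4.05 m.
Total vertical stress at mid-clay: σ_v = 18.9×1.3 + 17×2.75 = 71.32 kPa.
Pore pressure: u = 9.81×(4.05 − 0.62) = 33.648 kPa.
Initial effective stress: σ'_0 = σ_v − u = 71.32 − 33.648 = 37.672 kPa.
Stress increase at mid-clay by the 2:1 spreading method:
Δσ ≈ qD²/(D+z)² = 264×1.4²/(1.4+4.05)² = 17.421 kPa
Final effective stress: σ'_f = 37.672 + 17.421 = 55.093 kPa.
σ'_f = 55.093 ≤ σ'_p = 85 kPa, so the clay remains overconsolidated and only the recompression index applies:
S_c = C_r·H/(1+e₀)·log₁₀(σ'_f/σ'_0) = 0.089×5.5/1.91×log₁₀(55.093/37.672)
    = 0.25628 × 0.16508 = 0.04231 m

S_c ≈ 42.3 mm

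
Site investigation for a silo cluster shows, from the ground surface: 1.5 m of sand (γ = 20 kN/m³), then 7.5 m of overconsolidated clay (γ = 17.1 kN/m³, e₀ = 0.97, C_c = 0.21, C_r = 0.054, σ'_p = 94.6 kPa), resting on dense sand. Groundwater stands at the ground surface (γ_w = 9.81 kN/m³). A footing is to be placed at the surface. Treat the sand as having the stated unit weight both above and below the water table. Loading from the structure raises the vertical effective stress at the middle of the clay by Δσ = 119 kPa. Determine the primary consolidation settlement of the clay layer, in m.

Mid-depth of clay below the ground surface: z = 1.5 + 7.5/2 = 5.25 m.
Total vertical stress at mid-clay: σ_v = 20×1.5 + 17.1×3.75 = 94.125 kPa.
Pore pressure: u = 9.81×(5.25 − 0) = 51.503 kPa.
Initial effective stress: σ'_0 = σ_v − u = 94.125 − 51.503 = 42.622 kPa.
Final effective stress: σ'_f = 42.622 + 119 = 161.62 kPa.
σ'_f = 161.62 > σ'_p = 94.6 kPa, so the stress path crosses the preconsolidation pressure — recompression up to σ'_p, then virgin compression beyond:
S_c = H/(1+e₀)·[C_r·log₁₀(σ'_p/σ'_0) + C_c·log₁₀(σ'_f/σ'_p)]
    = 7.5/1.97 × [0.054×log₁₀(94.6/42.622) + 0.21×log₁₀(161.62/94.6)]
    = 3.8071 × [0.018698 + 0.048847] = 0.2572 m

S_c ≈ 0.257 m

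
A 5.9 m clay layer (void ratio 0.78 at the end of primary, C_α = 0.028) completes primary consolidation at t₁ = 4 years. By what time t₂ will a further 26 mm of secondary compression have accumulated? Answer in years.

t₂ ≈ 7.62 years

S_s = C_α·H/(1+e_p)·log₁₀(t₂/t₁) ⇒ log₁₀(t₂/t₁) = S_s·(1+e_p)/(C_α·H).
log₁₀(t₂/t₁) = 0.026 × (1+0.78) / (0.028×5.9) = 0.2801
t₂ = t₁ × 10^0.2801 = 4 × 1.906 = 7.624 years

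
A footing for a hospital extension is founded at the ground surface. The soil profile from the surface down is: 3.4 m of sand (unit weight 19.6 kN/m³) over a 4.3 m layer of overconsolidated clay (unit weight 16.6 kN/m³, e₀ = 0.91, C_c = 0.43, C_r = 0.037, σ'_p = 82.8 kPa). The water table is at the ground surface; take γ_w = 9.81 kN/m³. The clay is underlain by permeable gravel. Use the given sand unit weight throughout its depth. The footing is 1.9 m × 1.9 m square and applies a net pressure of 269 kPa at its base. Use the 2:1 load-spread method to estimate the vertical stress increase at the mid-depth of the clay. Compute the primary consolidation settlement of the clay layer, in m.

Mid-depth of clay below the ground surface: z = 3.4 + 4.3/2 = 5.55 m.
Total vertical stress at mid-clay: σ_v = 19.6×3.4 + 16.6×2.15 = 102.33 kPa.
Pore pressure: u = 9.81×(5.55 − 0) = 54.446 kPa.
Initial effective stress: σ'_0 = σ_v − u = 102.33 − 54.446 = 47.884 kPa.
Stress increase at mid-clay by the 2:1 spreading method:
Δσ = qBL/((B+z)(L+z)) = 269×1.9×1.9/((1.9+5.55)(1.9+5.55)) = 17.496 kPa
Final effective stress: σ'_f = 47.884 + 17.496 = 65.38 kPa.
σ'_f = 65.38 ≤ σ'_p = 82.8 kPa, so the clay remains overconsolidated and only the recompression index applies:
S_c = C_r·H/(1+e₀)·log₁₀(σ'_f/σ'_0) = 0.037×4.3/1.91×log₁₀(65.38/47.884)
    = 0.083298 × 0.13525 = 0.01127 m

S_c ≈ 0.0113 m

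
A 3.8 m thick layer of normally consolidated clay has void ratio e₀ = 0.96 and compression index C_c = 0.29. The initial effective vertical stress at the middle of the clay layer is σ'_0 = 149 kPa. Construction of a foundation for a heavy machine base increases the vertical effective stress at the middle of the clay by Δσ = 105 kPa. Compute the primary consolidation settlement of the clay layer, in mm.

Final effective stress: σ'_f = σ'_0 + Δσ = 149 + 105 = 254 kPa.
Normally consolidated clay, so the full stress increment lies on the virgin compression line:
S_c = C_c·H/(1+e₀)·log₁₀(σ'_f/σ'_0) = 0.29×3.8/(1+0.96)×log₁₀(254/149)
    = 0.56224 × 0.23165 = 0.1302 m

S_c ≈ 130 mm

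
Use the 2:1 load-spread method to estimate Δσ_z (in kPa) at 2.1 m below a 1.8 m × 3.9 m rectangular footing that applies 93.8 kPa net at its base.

By the 2:1 method the load spreads at 1 horizontal : 2 vertical, so at depth z the loaded area has grown by z in each plan dimension:
Δσ = qBL/((B+z)(L+z)) = 93.8×1.8×3.9/((1.8+2.1)(3.9+2.1)) = 28.14 kPa

Δσ_z ≈ 28.1 kPa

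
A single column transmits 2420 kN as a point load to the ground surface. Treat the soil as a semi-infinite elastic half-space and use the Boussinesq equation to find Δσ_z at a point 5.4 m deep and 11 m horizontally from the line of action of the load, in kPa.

Boussinesq vertical stress below a point load on an elastic half-space:
Δσ_z = 3P/(2πz²) · [1 + (r/z)²]^(−5/2)
r/z = 11/5.4 = 2.037; [1+(r/z)²]^(−5/2) = 0.016618.
Δσ_z = 3×2420/(2π×5.4²) × 0.016618 = 39.625 × 0.016618 = 0.6585 kPa

Δσ_z ≈ 0.658 kPa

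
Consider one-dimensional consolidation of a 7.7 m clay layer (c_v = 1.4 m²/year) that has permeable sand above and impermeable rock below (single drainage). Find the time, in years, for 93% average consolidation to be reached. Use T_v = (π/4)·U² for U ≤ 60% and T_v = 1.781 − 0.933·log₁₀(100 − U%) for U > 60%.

t ≈ 42 years

Drainage path length: H_d = H = 7.7 m (single drainage).
U > 60%: T_v = 1.781 − 0.933·log₁₀(100 − 93) = 0.99252.
t = T_v·H_d²/c_v = 0.99252×7.7²/1.4 = 42.03 years.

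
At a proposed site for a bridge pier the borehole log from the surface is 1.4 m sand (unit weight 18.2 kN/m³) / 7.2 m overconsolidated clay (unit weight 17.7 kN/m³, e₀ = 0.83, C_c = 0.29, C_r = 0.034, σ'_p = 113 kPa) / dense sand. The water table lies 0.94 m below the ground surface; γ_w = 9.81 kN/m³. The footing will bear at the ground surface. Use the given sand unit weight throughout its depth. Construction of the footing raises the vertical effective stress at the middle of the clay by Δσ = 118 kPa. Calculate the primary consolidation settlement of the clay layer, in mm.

Mid-depth of clay below the ground surface: z = 1.4 + 7.2/2 = 5 m.
Total vertical stress at mid-clay: σ_v = 18.2×1.4 + 17.7×3.6 = 89.2 kPa.
Pore pressure: u = 9.81×(5 − 0.94) = 39.829 kPa.
Initial effective stress: σ'_0 = σ_v − u = 89.2 − 39.829 = 49.371 kPa.
Final effective stress: σ'_f = 49.371 + 118 = 167.37 kPa.
σ'_f = 167.37 > σ'_p = 113 kPa, so the stress path crosses the preconsolidation pressure — recompression up to σ'_p, then virgin compression beyond:
S_c = H/(1+e₀)·[C_r·log₁₀(σ'_p/σ'_0) + C_c·log₁₀(σ'_f/σ'_p)]
    = 7.2/1.83 × [0.034×log₁₀(113/49.371) + 0.29×log₁₀(167.37/113)]
    = 3.9344 × [0.012227 + 0.049474] = 0.2428 m

S_c ≈ 243 mm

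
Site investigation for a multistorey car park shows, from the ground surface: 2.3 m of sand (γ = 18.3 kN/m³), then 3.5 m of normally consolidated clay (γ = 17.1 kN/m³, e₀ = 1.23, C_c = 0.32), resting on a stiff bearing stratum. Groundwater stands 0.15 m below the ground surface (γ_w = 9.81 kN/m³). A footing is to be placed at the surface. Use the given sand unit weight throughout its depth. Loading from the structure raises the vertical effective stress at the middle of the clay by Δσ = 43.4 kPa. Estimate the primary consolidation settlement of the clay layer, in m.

S_c ≈ 0.18 m

Mid-depth of clay below the ground surface: z = 2.3 + 3.5/2 = 4.05 m.
Total vertical stress at mid-clay: σ_v = 18.3×2.3 + 17.1×1.75 = 72.015 kPa.
Pore pressure: u = 9.81×(4.05 − 0.15) = 38.259 kPa.
Initial effective stress: σ'_0 = σ_v − u = 72.015 − 38.259 = 33.756 kPa.
Final effective stress: σ'_f = σ'_0 + Δσ = 33.756 + 43.4 = 77.156 kPa.
Normally consolidated clay, so the full stress increment lies on the virgin compression line:
S_c = C_c·H/(1+e₀)·log₁₀(σ'_f/σ'_0) = 0.32×3.5/(1+1.23)×log₁₀(77.156/33.756)
    = 0.50224 × 0.35902 = 0.1803 m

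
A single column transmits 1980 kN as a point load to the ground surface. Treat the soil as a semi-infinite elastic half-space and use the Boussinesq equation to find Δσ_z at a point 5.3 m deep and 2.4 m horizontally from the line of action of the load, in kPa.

Δσ_z ≈ 21.1 kPa

Boussinesq vertical stress below a point load on an elastic half-space:
Δσ_z = 3P/(2πz²) · [1 + (r/z)²]^(−5/2)
r/z = 2.4/5.3 = 0.45283; [1+(r/z)²]^(−5/2) = 0.62731.
Δσ_z = 3×1980/(2π×5.3²) × 0.62731 = 33.655 × 0.62731 = 21.11 kPa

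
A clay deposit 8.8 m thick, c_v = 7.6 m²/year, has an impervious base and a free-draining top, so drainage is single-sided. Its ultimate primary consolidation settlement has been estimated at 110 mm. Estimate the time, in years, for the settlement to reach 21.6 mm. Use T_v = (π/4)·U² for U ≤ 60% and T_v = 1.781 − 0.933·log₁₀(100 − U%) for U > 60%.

Drainage path length: H_d = H = 8.8 m (single drainage).
U = S(t)/S_ult = 21.6/110 = 0.1964.
U ≤ 60%: T_v = (π/4)·U² = (π/4)×0.19636² = 0.030284.
t = T_v·H_d²/c_v = 0.030284×8.8²/7.6 = 0.3086 years.

t ≈ 0.309 years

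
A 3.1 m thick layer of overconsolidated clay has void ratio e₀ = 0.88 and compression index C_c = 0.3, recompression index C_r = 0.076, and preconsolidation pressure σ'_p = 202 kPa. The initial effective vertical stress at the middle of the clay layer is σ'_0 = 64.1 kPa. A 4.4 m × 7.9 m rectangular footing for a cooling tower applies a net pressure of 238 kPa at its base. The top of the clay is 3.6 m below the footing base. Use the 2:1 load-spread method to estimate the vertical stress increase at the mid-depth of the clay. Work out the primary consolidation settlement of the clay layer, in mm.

Mid-depth of clay below the footing base: z = 3.6 + 3.1/2 = 5.15 m.
Stress increase at mid-clay by the 2:1 spreading method:
Δσ = qBL/((B+z)(L+z)) = 238×4.4×7.9/((4.4+5.15)(7.9+5.15)) = 66.381 kPa
Final effective stress: σ'_f = 64.1 + 66.381 = 130.48 kPa.
σ'_f = 130.48 ≤ σ'_p = 202 kPa, so the clay remains overconsolidated and only the recompression index applies:
S_c = C_r·H/(1+e₀)·log₁₀(σ'_f/σ'_0) = 0.076×3.1/1.88×log₁₀(130.48/64.1)
    = 0.12532 × 0.30869 = 0.03868 m

S_c ≈ 38.7 mm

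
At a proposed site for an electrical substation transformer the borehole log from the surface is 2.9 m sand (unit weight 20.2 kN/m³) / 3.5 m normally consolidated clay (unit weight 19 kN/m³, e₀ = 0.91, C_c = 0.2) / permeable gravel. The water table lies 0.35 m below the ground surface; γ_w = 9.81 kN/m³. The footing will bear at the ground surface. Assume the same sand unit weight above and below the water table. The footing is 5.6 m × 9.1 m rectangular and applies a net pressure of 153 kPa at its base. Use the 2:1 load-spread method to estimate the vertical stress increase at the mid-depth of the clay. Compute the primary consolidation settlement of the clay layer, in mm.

S_c ≈ 119 mm

Mid-depth of clay below the ground surface: z = 2.9 + 3.5/2 = 4.65 m.
Total vertical stress at mid-clay: σ_v = 20.2×2.9 + 19×1.75 = 91.83 kPa.
Pore pressure: u = 9.81×(4.65 − 0.35) = 42.183 kPa.
Initial effective stress: σ'_0 = σ_v − u = 91.83 − 42.183 = 49.647 kPa.
Stress increase at mid-clay by the 2:1 spreading method:
Δσ = qBL/((B+z)(L+z)) = 153×5.6×9.1/((5.6+4.65)(9.1+4.65)) = 55.322 kPa
Final effective stress: σ'_f = σ'_0 + Δσ = 49.647 + 55.322 = 104.97 kPa.
Normally consolidated clay, so the full stress increment lies on the virgin compression line:
S_c = C_c·H/(1+e₀)·log₁₀(σ'_f/σ'_0) = 0.2×3.5/(1+0.91)×log₁₀(104.97/49.647)
    = 0.36649 × 0.32517 = 0.1192 m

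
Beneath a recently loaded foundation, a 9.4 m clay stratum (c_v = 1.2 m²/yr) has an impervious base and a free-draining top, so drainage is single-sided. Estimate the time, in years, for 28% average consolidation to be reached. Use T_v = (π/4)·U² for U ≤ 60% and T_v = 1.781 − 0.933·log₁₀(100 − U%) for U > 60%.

t ≈ 4.53 years

Drainage path length: H_d = H = 9.4 m (single drainage).
U ≤ 60%: T_v = (π/4)·U² = (π/4)×0.28² = 0.061575.
t = T_v·H_d²/c_v = 0.061575×9.4²/1.2 = 4.534 years.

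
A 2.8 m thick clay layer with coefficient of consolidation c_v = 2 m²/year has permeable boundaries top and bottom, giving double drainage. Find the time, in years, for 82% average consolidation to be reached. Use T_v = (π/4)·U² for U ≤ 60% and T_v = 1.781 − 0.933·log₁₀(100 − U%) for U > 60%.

t ≈ 0.598 years

Drainage path length: H_d = H/2 = 1.4 m (double drainage).
U > 60%: T_v = 1.781 − 0.933·log₁₀(100 − 82) = 0.60983.
t = T_v·H_d²/c_v = 0.60983×1.4²/2 = 0.5976 years.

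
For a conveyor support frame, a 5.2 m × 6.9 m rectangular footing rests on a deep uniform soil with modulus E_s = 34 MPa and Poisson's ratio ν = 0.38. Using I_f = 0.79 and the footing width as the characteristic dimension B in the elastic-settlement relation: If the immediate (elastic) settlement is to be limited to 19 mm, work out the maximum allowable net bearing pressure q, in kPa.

E_s = 34 MPa = 34000 kPa.
S_e = q·B·(1−ν²)/E_s · I_f  ⇒  q = S_e·E_s / (B·(1−ν²)·I_f).
q = 0.019 × 34000 / (5.2 × 0.8556 × 0.79) = 183.8 kPa

q ≈ 184 kPa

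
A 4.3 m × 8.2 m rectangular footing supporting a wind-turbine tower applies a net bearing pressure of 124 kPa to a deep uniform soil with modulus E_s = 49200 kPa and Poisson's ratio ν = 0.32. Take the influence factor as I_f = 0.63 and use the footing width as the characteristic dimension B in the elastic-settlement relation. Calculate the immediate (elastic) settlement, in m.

S_e ≈ 0.00613 m

Immediate (elastic) settlement: S_e = q·B·(1−ν²)/E_s · I_f.
S_e = 124 × 4.3 × (1 − 0.32²) / 49200 × 0.63
    = 124 × 4.3 × 0.8976 / 49200 × 0.63
    = 0.006128 m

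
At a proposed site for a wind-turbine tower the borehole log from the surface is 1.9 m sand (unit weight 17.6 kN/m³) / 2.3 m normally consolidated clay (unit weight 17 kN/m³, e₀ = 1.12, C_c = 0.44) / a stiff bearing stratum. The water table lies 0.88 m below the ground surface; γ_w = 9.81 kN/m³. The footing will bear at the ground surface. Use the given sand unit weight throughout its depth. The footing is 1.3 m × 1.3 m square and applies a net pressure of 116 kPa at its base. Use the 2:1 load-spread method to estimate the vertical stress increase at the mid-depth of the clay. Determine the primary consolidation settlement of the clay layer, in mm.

Mid-depth of clay below the ground surface: z = 1.9 + 2.3/2 = 3.05 m.
Total vertical stress at mid-clay: σ_v = 17.6×1.9 + 17×1.15 = 52.99 kPa.
Pore pressure: u = 9.81×(3.05 − 0.88) = 21.288 kPa.
Initial effective stress: σ'_0 = σ_v − u = 52.99 − 21.288 = 31.702 kPa.
Stress increase at mid-clay by the 2:1 spreading method:
Δσ = qBL/((B+z)(L+z)) = 116×1.3×1.3/((1.3+3.05)(1.3+3.05)) = 10.36 kPa
Final effective stress: σ'_f = σ'_0 + Δσ = 31.702 + 10.36 = 42.062 kPa.
Normally consolidated clay, so the full stress increment lies on the virgin compression line:
S_c = C_c·H/(1+e₀)·log₁₀(σ'_f/σ'_0) = 0.44×2.3/(1+1.12)×log₁₀(42.062/31.702)
    = 0.47736 × 0.1228 = 0.05862 m

S_c ≈ 58.6 mm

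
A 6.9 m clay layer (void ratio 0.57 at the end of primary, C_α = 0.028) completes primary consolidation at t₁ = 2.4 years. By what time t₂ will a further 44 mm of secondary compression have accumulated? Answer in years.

S_s = C_α·H/(1+e_p)·log₁₀(t₂/t₁) ⇒ log₁₀(t₂/t₁) = S_s·(1+e_p)/(C_α·H).
log₁₀(t₂/t₁) = 0.044 × (1+0.57) / (0.028×6.9) = 0.3576
t₂ = t₁ × 10^0.3576 = 2.4 × 2.278 = 5.467 years

t₂ ≈ 5.47 years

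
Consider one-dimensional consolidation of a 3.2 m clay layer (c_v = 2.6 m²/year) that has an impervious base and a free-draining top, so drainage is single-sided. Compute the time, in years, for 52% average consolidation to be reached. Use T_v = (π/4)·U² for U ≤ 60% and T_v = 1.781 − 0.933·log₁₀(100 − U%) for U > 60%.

Drainage path length: H_d = H = 3.2 m (single drainage).
U ≤ 60%: T_v = (π/4)·U² = (π/4)×0.52² = 0.21237.
t = T_v·H_d²/c_v = 0.21237×3.2²/2.6 = 0.8364 years.

t ≈ 0.836 years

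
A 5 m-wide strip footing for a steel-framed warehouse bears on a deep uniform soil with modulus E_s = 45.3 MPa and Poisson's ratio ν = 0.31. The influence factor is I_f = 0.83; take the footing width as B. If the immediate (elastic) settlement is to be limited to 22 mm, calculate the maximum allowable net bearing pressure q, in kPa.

E_s = 45.3 MPa = 45300 kPa.
S_e = q·B·(1−ν²)/E_s · I_f  ⇒  q = S_e·E_s / (B·(1−ν²)·I_f).
q = 0.022 × 45300 / (5 × 0.9039 × 0.83) = 265.7 kPa

q ≈ 266 kPa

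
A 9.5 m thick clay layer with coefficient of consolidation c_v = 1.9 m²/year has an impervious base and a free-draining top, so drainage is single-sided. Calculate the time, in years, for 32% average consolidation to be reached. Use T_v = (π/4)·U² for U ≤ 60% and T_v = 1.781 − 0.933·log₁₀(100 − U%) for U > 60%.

t ≈ 3.82 years

Drainage path length: H_d = H = 9.5 m (single drainage).
U ≤ 60%: T_v = (π/4)·U² = (π/4)×0.32² = 0.080425.
t = T_v·H_d²/c_v = 0.080425×9.5²/1.9 = 3.82 years.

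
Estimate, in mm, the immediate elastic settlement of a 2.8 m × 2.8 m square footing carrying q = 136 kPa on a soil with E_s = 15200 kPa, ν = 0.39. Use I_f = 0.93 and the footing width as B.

Immediate (elastic) settlement: S_e = q·B·(1−ν²)/E_s · I_f.
S_e = 136 × 2.8 × (1 − 0.39²) / 15200 × 0.93
    = 136 × 2.8 × 0.8479 / 15200 × 0.93
    = 0.01976 m = 19.76 mm

S_e ≈ 19.8 mm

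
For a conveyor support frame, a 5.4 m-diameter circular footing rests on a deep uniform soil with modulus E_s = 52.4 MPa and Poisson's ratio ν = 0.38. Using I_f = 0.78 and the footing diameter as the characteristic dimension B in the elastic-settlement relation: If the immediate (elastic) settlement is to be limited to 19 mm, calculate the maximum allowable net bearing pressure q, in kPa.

q ≈ 276 kPa

E_s = 52.4 MPa = 52400 kPa.
S_e = q·B·(1−ν²)/E_s · I_f  ⇒  q = S_e·E_s / (B·(1−ν²)·I_f).
q = 0.019 × 52400 / (5.4 × 0.8556 × 0.78) = 276.3 kPa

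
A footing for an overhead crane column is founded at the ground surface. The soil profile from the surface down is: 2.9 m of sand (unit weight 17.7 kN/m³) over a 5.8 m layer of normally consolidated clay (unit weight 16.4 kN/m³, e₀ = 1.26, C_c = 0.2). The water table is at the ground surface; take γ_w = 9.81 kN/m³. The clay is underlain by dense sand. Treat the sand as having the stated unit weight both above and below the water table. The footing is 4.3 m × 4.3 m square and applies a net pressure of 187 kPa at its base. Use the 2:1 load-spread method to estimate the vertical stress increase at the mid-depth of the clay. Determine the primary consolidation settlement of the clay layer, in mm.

Mid-depth of clay below the ground surface: z = 2.9 + 5.8/2 = 5.8 m.
Total vertical stress at mid-clay: σ_v = 17.7×2.9 + 16.4×2.9 = 98.89 kPa.
Pore pressure: u = 9.81×(5.8 − 0) = 56.898 kPa.
Initial effective stress: σ'_0 = σ_v − u = 98.89 − 56.898 = 41.992 kPa.
Stress increase at mid-clay by the 2:1 spreading method:
Δσ = qBL/((B+z)(L+z)) = 187×4.3×4.3/((4.3+5.8)(4.3+5.8)) = 33.895 kPa
Final effective stress: σ'_f = σ'_0 + Δσ = 41.992 + 33.895 = 75.887 kPa.
Normally consolidated clay, so the full stress increment lies on the virgin compression line:
S_c = C_c·H/(1+e₀)·log₁₀(σ'_f/σ'_0) = 0.2×5.8/(1+1.26)×log₁₀(75.887/41.992)
    = 0.51327 × 0.257 = 0.1319 m

S_c ≈ 132 mm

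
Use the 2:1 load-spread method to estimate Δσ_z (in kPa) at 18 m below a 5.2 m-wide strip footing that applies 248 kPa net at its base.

Δσ_z ≈ 55.6 kPa

By the 2:1 method the load spreads at 1 horizontal : 2 vertical, so at depth z the loaded area has grown by z in each plan dimension:
Δσ = qB/(B+z) = 248×5.2/(5.2+18) = 55.586 kPa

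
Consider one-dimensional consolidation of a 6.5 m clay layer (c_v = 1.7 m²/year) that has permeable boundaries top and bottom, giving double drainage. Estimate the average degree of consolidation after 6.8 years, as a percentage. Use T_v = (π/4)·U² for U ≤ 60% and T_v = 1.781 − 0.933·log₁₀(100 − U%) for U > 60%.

Drainage path length: H_d = H/2 = 3.25 m (double drainage).
T_v = c_v·t/H_d² = 1.7×6.8/3.25² = 1.0944.
T_v = 1.0944 corresponds to the U > 60% branch:
U = 1 − 10^((1.781 − T_v)/0.933)/100 = 0.9456

U ≈ 94.6 %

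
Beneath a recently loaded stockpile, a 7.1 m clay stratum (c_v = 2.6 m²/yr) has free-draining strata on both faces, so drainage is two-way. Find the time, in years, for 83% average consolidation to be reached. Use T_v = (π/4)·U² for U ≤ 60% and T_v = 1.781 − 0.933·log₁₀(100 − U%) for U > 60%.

Drainage path length: H_d = H/2 = 3.55 m (double drainage).
U > 60%: T_v = 1.781 − 0.933·log₁₀(100 − 83) = 0.63299.
t = T_v·H_d²/c_v = 0.63299×3.55²/2.6 = 3.068 years.

t ≈ 3.07 years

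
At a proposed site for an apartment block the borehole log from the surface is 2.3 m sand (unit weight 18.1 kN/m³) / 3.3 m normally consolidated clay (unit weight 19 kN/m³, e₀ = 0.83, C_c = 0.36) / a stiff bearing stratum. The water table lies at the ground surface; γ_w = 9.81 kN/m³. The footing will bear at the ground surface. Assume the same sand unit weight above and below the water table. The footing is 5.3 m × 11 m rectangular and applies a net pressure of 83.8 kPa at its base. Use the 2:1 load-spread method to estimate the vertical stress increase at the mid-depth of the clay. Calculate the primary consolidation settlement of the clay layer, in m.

S_c ≈ 0.2 m

Mid-depth of clay below the ground surface: z = 2.3 + 3.3/2 = 3.95 m.
Total vertical stress at mid-clay: σ_v = 18.1×2.3 + 19×1.65 = 72.98 kPa.
Pore pressure: u = 9.81×(3.95 − 0) = 38.75 kPa.
Initial effective stress: σ'_0 = σ_v − u = 72.98 − 38.75 = 34.23 kPa.
Stress increase at mid-clay by the 2:1 spreading method:
Δσ = qBL/((B+z)(L+z)) = 83.8×5.3×11/((5.3+3.95)(11+3.95)) = 35.329 kPa
Final effective stress: σ'_f = σ'_0 + Δσ = 34.23 + 35.329 = 69.559 kPa.
Normally consolidated clay, so the full stress increment lies on the virgin compression line:
S_c = C_c·H/(1+e₀)·log₁₀(σ'_f/σ'_0) = 0.36×3.3/(1+0.83)×log₁₀(69.559/34.23)
    = 0.64918 × 0.30795 = 0.1999 m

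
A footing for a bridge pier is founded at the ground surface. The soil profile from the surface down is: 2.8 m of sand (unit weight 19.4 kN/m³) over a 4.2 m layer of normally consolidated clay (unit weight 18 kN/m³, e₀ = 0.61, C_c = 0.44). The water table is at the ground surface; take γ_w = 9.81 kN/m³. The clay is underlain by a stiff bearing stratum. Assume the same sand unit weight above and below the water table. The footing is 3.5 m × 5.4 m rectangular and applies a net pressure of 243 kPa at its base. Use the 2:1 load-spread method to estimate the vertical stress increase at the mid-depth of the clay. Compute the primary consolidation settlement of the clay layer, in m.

S_c ≈ 0.394 m

Mid-depth of clay below the ground surface: z = 2.8 + 4.2/2 = 4.9 m.
Total vertical stress at mid-clay: σ_v = 19.4×2.8 + 18×2.1 = 92.12 kPa.
Pore pressure: u = 9.81×(4.9 − 0) = 48.069 kPa.
Initial effective stress: σ'_0 = σ_v − u = 92.12 − 48.069 = 44.051 kPa.
Stress increase at mid-clay by the 2:1 spreading method:
Δσ = qBL/((B+z)(L+z)) = 243×3.5×5.4/((3.5+4.9)(5.4+4.9)) = 53.083 kPa
Final effective stress: σ'_f = σ'_0 + Δσ = 44.051 + 53.083 = 97.134 kPa.
Normally consolidated clay, so the full stress increment lies on the virgin compression line:
S_c = C_c·H/(1+e₀)·log₁₀(σ'_f/σ'_0) = 0.44×4.2/(1+0.61)×log₁₀(97.134/44.051)
    = 1.1478 × 0.34342 = 0.3942 m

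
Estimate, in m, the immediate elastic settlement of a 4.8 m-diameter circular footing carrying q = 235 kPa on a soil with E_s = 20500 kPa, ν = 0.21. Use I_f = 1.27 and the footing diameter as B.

Immediate (elastic) settlement: S_e = q·B·(1−ν²)/E_s · I_f.
S_e = 235 × 4.8 × (1 − 0.21²) / 20500 × 1.27
    = 235 × 4.8 × 0.9559 / 20500 × 1.27
    = 0.0668 m

S_e ≈ 0.0668 m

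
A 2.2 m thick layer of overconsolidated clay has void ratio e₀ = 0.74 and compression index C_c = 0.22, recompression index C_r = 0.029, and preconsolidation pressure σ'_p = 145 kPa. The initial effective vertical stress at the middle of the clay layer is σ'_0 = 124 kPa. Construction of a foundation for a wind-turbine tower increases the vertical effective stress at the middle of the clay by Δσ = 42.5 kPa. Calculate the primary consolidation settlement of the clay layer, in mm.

Final effective stress: σ'_f = 124 + 42.5 = 166.5 kPa.
σ'_f = 166.5 > σ'_p = 145 kPa, so the stress path crosses the preconsolidation pressure — recompression up to σ'_p, then virgin compression beyond:
S_c = H/(1+e₀)·[C_r·log₁₀(σ'_p/σ'_0) + C_c·log₁₀(σ'_f/σ'_p)]
    = 2.2/1.74 × [0.029×log₁₀(145/124) + 0.22×log₁₀(166.5/145)]
    = 1.2644 × [0.0019704 + 0.01321] = 0.01919 m

S_c ≈ 19.2 mm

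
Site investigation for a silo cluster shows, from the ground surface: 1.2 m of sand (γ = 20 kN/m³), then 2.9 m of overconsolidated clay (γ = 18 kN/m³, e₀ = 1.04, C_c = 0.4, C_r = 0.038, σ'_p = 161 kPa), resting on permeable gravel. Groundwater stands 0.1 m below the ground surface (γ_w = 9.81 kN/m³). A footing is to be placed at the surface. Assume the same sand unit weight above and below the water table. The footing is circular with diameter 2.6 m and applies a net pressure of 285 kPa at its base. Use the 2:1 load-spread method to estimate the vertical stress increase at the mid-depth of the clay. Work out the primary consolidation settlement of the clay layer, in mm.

Mid-depth of clay below the ground surface: z = 1.2 + 2.9/2 = 2.65 m.
Total vertical stress at mid-clay: σ_v = 20×1.2 + 18×1.45 = 50.1 kPa.
Pore pressure: u = 9.81×(2.65 − 0.1) = 25.015 kPa.
Initial effective stress: σ'_0 = σ_v − u = 50.1 − 25.015 = 25.085 kPa.
Stress increase at mid-clay by the 2:1 spreading method:
Δσ ≈ qD²/(D+z)² = 285×2.6²/(2.6+2.65)² = 69.899 kPa
Final effective stress: σ'_f = 25.085 + 69.899 = 94.984 kPa.
σ'_f = 94.984 ≤ σ'_p = 161 kPa, so the clay remains overconsolidated and only the recompression index applies:
S_c = C_r·H/(1+e₀)·log₁₀(σ'_f/σ'_0) = 0.038×2.9/2.04×log₁₀(94.984/25.085)
    = 0.054021 × 0.57824 = 0.03124 m

S_c ≈ 31.2 mm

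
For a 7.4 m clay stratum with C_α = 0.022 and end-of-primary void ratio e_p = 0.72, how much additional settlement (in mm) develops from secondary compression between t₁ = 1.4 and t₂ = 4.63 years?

S_s ≈ 49.2 mm

Secondary compression: S_s = C_α·H/(1+e_p)·log₁₀(t₂/t₁)
S_s = 0.022×7.4/(1+0.72)×log₁₀(4.63/1.4)
    = 0.09465 × 0.5195 = 0.04917 m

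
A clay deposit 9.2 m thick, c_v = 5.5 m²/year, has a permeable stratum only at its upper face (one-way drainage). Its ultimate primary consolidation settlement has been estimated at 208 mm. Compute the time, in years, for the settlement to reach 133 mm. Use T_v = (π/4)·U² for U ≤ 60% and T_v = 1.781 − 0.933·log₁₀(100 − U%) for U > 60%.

Drainage path length: H_d = H = 9.2 m (single drainage).
U = S(t)/S_ult = 133/208 = 0.6394.
U > 60%: T_v = 1.781 − 0.933·log₁₀(100 − 63.942) = 0.32832.
t = T_v·H_d²/c_v = 0.32832×9.2²/5.5 = 5.053 years.

t ≈ 5.05 years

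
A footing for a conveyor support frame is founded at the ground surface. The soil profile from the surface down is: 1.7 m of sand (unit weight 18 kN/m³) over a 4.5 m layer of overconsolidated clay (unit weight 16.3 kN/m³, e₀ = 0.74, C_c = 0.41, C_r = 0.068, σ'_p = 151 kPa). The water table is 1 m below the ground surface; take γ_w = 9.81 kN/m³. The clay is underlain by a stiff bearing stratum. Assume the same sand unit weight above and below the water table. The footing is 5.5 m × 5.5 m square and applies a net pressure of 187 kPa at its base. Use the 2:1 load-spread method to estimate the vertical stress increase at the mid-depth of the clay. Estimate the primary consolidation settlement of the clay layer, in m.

S_c ≈ 0.0745 m

Mid-depth of clay below the ground surface: z = 1.7 + 4.5/2 = 3.95 m.
Total vertical stress at mid-clay: σ_v = 18×1.7 + 16.3×2.25 = 67.275 kPa.
Pore pressure: u = 9.81×(3.95 − 1) = 28.94 kPa.
Initial effective stress: σ'_0 = σ_v − u = 67.275 − 28.94 = 38.335 kPa.
Stress increase at mid-clay by the 2:1 spreading method:
Δσ = qBL/((B+z)(L+z)) = 187×5.5×5.5/((5.5+3.95)(5.5+3.95)) = 63.344 kPa
Final effective stress: σ'_f = 38.335 + 63.344 = 101.68 kPa.
σ'_f = 101.68 ≤ σ'_p = 151 kPa, so the clay remains overconsolidated and only the recompression index applies:
S_c = C_r·H/(1+e₀)·log₁₀(σ'_f/σ'_0) = 0.068×4.5/1.74×log₁₀(101.68/38.335)
    = 0.17586 × 0.42364 = 0.0745 m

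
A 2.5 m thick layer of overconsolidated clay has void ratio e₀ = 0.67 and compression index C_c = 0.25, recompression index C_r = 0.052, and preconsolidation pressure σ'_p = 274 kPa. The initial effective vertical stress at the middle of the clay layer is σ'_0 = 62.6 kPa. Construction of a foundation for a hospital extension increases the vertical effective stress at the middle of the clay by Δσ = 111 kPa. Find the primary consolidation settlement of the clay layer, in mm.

Final effective stress: σ'_f = 62.6 + 111 = 173.6 kPa.
σ'_f = 173.6 ≤ σ'_p = 274 kPa, so the clay remains overconsolidated and only the recompression index applies:
S_c = C_r·H/(1+e₀)·log₁₀(σ'_f/σ'_0) = 0.052×2.5/1.67×log₁₀(173.6/62.6)
    = 0.077844 × 0.44298 = 0.03448 m

S_c ≈ 34.5 mm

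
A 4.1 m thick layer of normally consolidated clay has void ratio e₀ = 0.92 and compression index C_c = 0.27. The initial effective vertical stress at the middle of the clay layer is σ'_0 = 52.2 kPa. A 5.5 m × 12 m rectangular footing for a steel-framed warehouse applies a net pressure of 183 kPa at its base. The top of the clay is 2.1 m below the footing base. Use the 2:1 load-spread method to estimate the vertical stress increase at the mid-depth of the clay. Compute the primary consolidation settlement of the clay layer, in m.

S_c ≈ 0.228 m

Mid-depth of clay below the footing base: z = 2.1 + 4.1/2 = 4.15 m.
Stress increase at mid-clay by the 2:1 spreading method:
Δσ = qBL/((B+z)(L+z)) = 183×5.5×12/((5.5+4.15)(12+4.15)) = 77.499 kPa
Final effective stress: σ'_f = σ'_0 + Δσ = 52.2 + 77.499 = 129.7 kPa.
Normally consolidated clay, so the full stress increment lies on the virgin compression line:
S_c = C_c·H/(1+e₀)·log₁₀(σ'_f/σ'_0) = 0.27×4.1/(1+0.92)×log₁₀(129.7/52.2)
    = 0.57656 × 0.39527 = 0.2279 m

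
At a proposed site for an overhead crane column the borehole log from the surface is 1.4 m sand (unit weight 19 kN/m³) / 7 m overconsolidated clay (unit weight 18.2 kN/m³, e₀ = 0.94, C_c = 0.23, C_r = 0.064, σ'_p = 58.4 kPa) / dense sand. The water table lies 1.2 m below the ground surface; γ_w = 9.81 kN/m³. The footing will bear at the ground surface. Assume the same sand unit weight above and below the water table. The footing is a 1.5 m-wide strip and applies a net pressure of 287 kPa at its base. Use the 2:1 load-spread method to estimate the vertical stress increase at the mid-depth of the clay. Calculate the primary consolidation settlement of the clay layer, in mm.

S_c ≈ 271 mm

Mid-depth of clay below the ground surface: z = 1.4 + 7/2 = 4.9 m.
Total vertical stress at mid-clay: σ_v = 19×1.4 + 18.2×3.5 = 90.3 kPa.
Pore pressure: u = 9.81×(4.9 − 1.2) = 36.297 kPa.
Initial effective stress: σ'_0 = σ_v − u = 90.3 − 36.297 = 54.003 kPa.
Stress increase at mid-clay by the 2:1 spreading method:
Δσ = qB/(B+z) = 287×1.5/(1.5+4.9) = 67.266 kPa
Final effective stress: σ'_f = 54.003 + 67.266 = 121.27 kPa.
σ'_f = 121.27 > σ'_p = 58.4 kPa, so the stress path crosses the preconsolidation pressure — recompression up to σ'_p, then virgin compression beyond:
S_c = H/(1+e₀)·[C_r·log₁₀(σ'_p/σ'_0) + C_c·log₁₀(σ'_f/σ'_p)]
    = 7/1.94 × [0.064×log₁₀(58.4/54.003) + 0.23×log₁₀(121.27/58.4)]
    = 3.6082 × [0.0021757 + 0.072988] = 0.2712 m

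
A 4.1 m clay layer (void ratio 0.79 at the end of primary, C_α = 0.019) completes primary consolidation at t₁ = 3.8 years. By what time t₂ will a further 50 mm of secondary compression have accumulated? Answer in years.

S_s = C_α·H/(1+e_p)·log₁₀(t₂/t₁) ⇒ log₁₀(t₂/t₁) = S_s·(1+e_p)/(C_α·H).
log₁₀(t₂/t₁) = 0.05 × (1+0.79) / (0.019×4.1) = 1.149
t₂ = t₁ × 10^1.149 = 3.8 × 14.09 = 53.54 years

t₂ ≈ 53.5 years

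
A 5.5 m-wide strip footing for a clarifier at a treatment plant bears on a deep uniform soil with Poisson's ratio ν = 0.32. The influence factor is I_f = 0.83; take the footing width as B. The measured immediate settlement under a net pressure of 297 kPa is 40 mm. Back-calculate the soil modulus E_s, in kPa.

S_e = q·B·(1−ν²)/E_s · I_f  ⇒  E_s = q·B·(1−ν²)·I_f / S_e.
E_s = 297 × 5.5 × 0.8976 × 0.83 / 0.04 = 30420 kPa

E_s ≈ 30400 kPa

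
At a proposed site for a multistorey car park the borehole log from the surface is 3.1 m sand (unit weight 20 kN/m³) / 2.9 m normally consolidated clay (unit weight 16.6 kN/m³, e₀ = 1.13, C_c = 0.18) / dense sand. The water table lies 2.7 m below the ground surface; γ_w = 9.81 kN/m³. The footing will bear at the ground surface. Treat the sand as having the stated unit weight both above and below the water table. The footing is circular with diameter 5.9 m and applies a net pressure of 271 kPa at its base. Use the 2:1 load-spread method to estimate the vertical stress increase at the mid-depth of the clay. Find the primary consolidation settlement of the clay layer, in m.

S_c ≈ 0.0873 m

Mid-depth of clay below the ground surface: z = 3.1 + 2.9/2 = 4.55 m.
Total vertical stress at mid-clay: σ_v = 20×3.1 + 16.6×1.45 = 86.07 kPa.
Pore pressure: u = 9.81×(4.55 − 2.7) = 18.149 kPa.
Initial effective stress: σ'_0 = σ_v − u = 86.07 − 18.149 = 67.921 kPa.
Stress increase at mid-clay by the 2:1 spreading method:
Δσ ≈ qD²/(D+z)² = 271×5.9²/(5.9+4.55)² = 86.385 kPa
Final effective stress: σ'_f = σ'_0 + Δσ = 67.921 + 86.385 = 154.31 kPa.
Normally consolidated clay, so the full stress increment lies on the virgin compression line:
S_c = C_c·H/(1+e₀)·log₁₀(σ'_f/σ'_0) = 0.18×2.9/(1+1.13)×log₁₀(154.31/67.921)
    = 0.24507 × 0.35639 = 0.08734 m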